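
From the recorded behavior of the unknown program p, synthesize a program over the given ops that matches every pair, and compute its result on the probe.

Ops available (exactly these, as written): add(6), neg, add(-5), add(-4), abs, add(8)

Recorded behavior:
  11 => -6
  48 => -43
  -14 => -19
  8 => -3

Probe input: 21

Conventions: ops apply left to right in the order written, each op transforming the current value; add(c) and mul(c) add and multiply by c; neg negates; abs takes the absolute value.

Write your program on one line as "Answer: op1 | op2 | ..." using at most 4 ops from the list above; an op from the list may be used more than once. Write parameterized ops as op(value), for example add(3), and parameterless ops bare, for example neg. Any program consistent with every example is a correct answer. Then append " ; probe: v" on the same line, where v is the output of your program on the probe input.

add(-5) | abs | neg ; probe: -16

Check, running the answer program on each example:
  11 -> 6 -> 6 -> -6
  48 -> 43 -> 43 -> -43
  -14 -> -19 -> 19 -> -19
  8 -> 3 -> 3 -> -3
  probe: 21 -> 16 -> 16 -> -16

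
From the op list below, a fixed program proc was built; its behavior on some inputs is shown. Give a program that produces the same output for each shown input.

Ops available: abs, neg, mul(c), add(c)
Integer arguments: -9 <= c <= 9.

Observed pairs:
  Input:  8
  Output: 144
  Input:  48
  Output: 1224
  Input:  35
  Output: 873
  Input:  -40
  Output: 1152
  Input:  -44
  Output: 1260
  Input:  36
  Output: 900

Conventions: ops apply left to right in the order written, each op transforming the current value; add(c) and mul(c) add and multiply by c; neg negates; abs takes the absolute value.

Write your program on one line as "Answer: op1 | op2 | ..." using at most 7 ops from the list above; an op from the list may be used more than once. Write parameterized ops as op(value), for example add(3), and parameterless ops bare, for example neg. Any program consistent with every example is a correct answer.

add(5) | add(-9) | mul(3) | add(4) | mul(-9) | abs

Check, running the answer program on each example:
  8 -> 13 -> 4 -> 12 -> 16 -> -144 -> 144
  48 -> 53 -> 44 -> 132 -> 136 -> -1224 -> 1224
  35 -> 40 -> 31 -> 93 -> 97 -> -873 -> 873
  -40 -> -35 -> -44 -> -132 -> -128 -> 1152 -> 1152
  -44 -> -39 -> -48 -> -144 -> -140 -> 1260 -> 1260
  36 -> 41 -> 32 -> 96 -> 100 -> -900 -> 900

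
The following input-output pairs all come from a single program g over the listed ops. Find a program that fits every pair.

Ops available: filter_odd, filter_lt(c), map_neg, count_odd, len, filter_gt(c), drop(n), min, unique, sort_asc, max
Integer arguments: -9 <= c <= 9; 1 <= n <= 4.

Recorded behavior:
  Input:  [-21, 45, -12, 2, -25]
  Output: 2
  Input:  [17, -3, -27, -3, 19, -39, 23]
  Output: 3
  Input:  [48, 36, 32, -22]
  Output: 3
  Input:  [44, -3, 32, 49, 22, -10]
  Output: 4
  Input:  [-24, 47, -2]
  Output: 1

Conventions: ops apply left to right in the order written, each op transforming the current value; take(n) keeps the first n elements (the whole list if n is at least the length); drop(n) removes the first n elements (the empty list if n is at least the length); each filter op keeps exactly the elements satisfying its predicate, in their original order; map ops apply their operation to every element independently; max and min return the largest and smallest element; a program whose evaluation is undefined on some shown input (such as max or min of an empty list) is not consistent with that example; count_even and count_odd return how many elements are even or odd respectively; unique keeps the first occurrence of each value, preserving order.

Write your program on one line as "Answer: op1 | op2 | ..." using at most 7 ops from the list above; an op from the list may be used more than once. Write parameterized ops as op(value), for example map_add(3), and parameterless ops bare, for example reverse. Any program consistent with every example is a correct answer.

unique | filter_gt(-6) | sort_asc | map_neg | filter_lt(1) | len

Check, running the answer program on each example:
  [-21, 45, -12, 2, -25] -> [-21, 45, -12, 2, -25] -> [45, 2] -> [2, 45] -> [-2, -45] -> [-2, -45] -> 2
  [17, -3, -27, -3, 19, -39, 23] -> [17, -3, -27, 19, -39, 23] -> [17, -3, 19, 23] -> [-3, 17, 19, 23] -> [3, -17, -19, -23] -> [-17, -19, -23] -> 3
  [48, 36, 32, -22] -> [48, 36, 32, -22] -> [48, 36, 32] -> [32, 36, 48] -> [-32, -36, -48] -> [-32, -36, -48] -> 3
  [44, -3, 32, 49, 22, -10] -> [44, -3, 32, 49, 22, -10] -> [44, -3, 32, 49, 22] -> [-3, 22, 32, 44, 49] -> [3, -22, -32, -44, -49] -> [-22, -32, -44, -49] -> 4
  [-24, 47, -2] -> [-24, 47, -2] -> [47, -2] -> [-2, 47] -> [2, -47] -> [-47] -> 1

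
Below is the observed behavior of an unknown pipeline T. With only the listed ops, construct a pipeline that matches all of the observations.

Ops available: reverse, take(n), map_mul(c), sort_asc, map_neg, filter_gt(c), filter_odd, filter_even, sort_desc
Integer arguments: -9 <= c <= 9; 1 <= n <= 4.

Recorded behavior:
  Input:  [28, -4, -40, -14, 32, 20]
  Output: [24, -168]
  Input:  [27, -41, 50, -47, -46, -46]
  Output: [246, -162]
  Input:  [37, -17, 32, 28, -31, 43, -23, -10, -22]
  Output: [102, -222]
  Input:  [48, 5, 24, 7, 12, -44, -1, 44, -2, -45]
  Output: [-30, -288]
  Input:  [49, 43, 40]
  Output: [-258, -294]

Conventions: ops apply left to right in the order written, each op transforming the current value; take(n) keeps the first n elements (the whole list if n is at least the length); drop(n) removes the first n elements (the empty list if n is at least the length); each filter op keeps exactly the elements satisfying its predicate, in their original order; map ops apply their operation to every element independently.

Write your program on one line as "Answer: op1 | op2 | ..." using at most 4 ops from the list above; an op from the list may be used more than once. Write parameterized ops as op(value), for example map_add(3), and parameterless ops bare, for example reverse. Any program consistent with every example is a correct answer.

take(2) | sort_asc | map_neg | map_mul(6)

Check, running the answer program on each example:
  [28, -4, -40, -14, 32, 20] -> [28, -4] -> [-4, 28] -> [4, -28] -> [24, -168]
  [27, -41, 50, -47, -46, -46] -> [27, -41] -> [-41, 27] -> [41, -27] -> [246, -162]
  [37, -17, 32, 28, -31, 43, -23, -10, -22] -> [37, -17] -> [-17, 37] -> [17, -37] -> [102, -222]
  [48, 5, 24, 7, 12, -44, -1, 44, -2, -45] -> [48, 5] -> [5, 48] -> [-5, -48] -> [-30, -288]
  [49, 43, 40] -> [49, 43] -> [43, 49] -> [-43, -49] -> [-258, -294]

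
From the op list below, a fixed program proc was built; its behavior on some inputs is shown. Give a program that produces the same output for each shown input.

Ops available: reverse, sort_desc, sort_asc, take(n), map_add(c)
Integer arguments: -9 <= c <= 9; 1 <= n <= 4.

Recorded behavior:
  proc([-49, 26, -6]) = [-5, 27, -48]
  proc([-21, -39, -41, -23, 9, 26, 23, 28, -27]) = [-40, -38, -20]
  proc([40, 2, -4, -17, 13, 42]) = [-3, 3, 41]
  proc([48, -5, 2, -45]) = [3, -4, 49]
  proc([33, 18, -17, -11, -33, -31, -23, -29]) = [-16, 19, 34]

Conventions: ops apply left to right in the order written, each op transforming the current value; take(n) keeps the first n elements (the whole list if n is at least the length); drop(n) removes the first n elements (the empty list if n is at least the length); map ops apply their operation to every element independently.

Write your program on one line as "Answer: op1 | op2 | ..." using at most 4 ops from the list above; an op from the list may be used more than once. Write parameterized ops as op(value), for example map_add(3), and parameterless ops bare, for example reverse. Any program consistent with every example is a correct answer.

map_add(-2) | take(3) | reverse | map_add(3)

Check, running the answer program on each example:
  [-49, 26, -6] -> [-51, 24, -8] -> [-51, 24, -8] -> [-8, 24, -51] -> [-5, 27, -48]
  [-21, -39, -41, -23, 9, 26, 23, 28, -27] -> [-23, -41, -43, -25, 7, 24, 21, 26, -29] -> [-23, -41, -43] -> [-43, -41, -23] -> [-40, -38, -20]
  [40, 2, -4, -17, 13, 42] -> [38, 0, -6, -19, 11, 40] -> [38, 0, -6] -> [-6, 0, 38] -> [-3, 3, 41]
  [48, -5, 2, -45] -> [46, -7, 0, -47] -> [46, -7, 0] -> [0, -7, 46] -> [3, -4, 49]
  [33, 18, -17, -11, -33, -31, -23, -29] -> [31, 16, -19, -13, -35, -33, -25, -31] -> [31, 16, -19] -> [-19, 16, 31] -> [-16, 19, 34]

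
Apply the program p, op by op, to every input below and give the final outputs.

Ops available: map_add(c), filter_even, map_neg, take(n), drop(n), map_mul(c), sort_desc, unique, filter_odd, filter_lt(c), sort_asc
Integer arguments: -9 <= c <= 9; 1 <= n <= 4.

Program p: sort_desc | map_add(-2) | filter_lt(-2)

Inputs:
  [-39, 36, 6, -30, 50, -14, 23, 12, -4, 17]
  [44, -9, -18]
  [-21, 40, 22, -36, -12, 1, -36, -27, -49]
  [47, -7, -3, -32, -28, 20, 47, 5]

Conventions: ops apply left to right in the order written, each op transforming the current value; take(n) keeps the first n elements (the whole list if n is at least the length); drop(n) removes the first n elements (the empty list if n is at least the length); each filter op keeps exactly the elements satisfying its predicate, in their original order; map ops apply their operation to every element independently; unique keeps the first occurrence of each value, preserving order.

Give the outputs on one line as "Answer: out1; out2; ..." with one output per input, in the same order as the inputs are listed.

[-6, -16, -32, -41]; [-11, -20]; [-14, -23, -29, -38, -38, -51]; [-5, -9, -30, -34]

Execution, op by op:
  [-39, 36, 6, -30, 50, -14, 23, 12, -4, 17] -> [50, 36, 23, 17, 12, 6, -4, -14, -30, -39] -> [48, 34, 21, 15, 10, 4, -6, -16, -32, -41] -> [-6, -16, -32, -41]
  [44, -9, -18] -> [44, -9, -18] -> [42, -11, -20] -> [-11, -20]
  [-21, 40, 22, -36, -12, 1, -36, -27, -49] -> [40, 22, 1, -12, -21, -27, -36, -36, -49] -> [38, 20, -1, -14, -23, -29, -38, -38, -51] -> [-14, -23, -29, -38, -38, -51]
  [47, -7, -3, -32, -28, 20, 47, 5] -> [47, 47, 20, 5, -3, -7, -28, -32] -> [45, 45, 18, 3, -5, -9, -30, -34] -> [-5, -9, -30, -34]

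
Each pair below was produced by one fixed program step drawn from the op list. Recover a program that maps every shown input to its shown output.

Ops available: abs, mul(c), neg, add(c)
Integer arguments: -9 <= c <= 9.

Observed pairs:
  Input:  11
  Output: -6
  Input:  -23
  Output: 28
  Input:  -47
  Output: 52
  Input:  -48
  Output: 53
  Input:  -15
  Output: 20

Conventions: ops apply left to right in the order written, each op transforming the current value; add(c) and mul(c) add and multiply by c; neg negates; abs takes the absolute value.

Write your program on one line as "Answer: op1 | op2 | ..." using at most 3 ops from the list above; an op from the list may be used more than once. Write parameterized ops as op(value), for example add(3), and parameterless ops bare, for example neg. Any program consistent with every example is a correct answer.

add(4) | neg | add(9)

Check, running the answer program on each example:
  11 -> 15 -> -15 -> -6
  -23 -> -19 -> 19 -> 28
  -47 -> -43 -> 43 -> 52
  -48 -> -44 -> 44 -> 53
  -15 -> -11 -> 11 -> 20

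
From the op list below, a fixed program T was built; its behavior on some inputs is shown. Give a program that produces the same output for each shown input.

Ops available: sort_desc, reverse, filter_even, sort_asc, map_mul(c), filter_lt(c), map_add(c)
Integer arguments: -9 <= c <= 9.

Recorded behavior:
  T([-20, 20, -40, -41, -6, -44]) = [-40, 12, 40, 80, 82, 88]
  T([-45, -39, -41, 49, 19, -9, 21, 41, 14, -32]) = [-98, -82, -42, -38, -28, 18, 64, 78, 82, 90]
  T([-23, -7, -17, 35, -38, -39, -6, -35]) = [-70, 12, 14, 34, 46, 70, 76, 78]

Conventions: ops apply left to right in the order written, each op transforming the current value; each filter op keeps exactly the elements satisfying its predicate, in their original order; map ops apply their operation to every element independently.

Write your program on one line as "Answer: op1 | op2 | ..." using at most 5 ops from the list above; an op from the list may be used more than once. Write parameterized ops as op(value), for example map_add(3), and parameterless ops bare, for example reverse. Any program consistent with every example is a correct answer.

sort_desc | reverse | map_mul(-2) | sort_asc

Check, running the answer program on each example:
  [-20, 20, -40, -41, -6, -44] -> [20, -6, -20, -40, -41, -44] -> [-44, -41, -40, -20, -6, 20] -> [88, 82, 80, 40, 12, -40] -> [-40, 12, 40, 80, 82, 88]
  [-45, -39, -41, 49, 19, -9, 21, 41, 14, -32] -> [49, 41, 21, 19, 14, -9, -32, -39, -41, -45] -> [-45, -41, -39, -32, -9, 14, 19, 21, 41, 49] -> [90, 82, 78, 64, 18, -28, -38, -42, -82, -98] -> [-98, -82, -42, -38, -28, 18, 64, 78, 82, 90]
  [-23, -7, -17, 35, -38, -39, -6, -35] -> [35, -6, -7, -17, -23, -35, -38, -39] -> [-39, -38, -35, -23, -17, -7, -6, 35] -> [78, 76, 70, 46, 34, 14, 12, -70] -> [-70, 12, 14, 34, 46, 70, 76, 78]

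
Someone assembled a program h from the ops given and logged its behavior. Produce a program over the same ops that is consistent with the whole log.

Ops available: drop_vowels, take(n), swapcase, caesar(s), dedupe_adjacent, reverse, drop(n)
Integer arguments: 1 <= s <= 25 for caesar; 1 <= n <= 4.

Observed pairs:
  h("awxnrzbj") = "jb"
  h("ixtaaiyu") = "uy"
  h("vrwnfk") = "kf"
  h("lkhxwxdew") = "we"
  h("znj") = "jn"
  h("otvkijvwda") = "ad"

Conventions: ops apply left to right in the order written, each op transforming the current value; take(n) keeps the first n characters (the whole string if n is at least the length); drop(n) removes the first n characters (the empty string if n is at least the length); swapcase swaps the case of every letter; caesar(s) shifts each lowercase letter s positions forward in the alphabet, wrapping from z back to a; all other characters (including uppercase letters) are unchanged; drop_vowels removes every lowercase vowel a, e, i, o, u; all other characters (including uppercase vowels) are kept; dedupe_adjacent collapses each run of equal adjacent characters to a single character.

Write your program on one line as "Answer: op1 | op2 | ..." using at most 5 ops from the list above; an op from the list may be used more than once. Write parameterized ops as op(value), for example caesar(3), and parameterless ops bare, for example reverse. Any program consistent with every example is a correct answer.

swapcase | reverse | take(2) | swapcase

Check, running the answer program on each example:
  "awxnrzbj" -> "AWXNRZBJ" -> "JBZRNXWA" -> "JB" -> "jb"
  "ixtaaiyu" -> "IXTAAIYU" -> "UYIAATXI" -> "UY" -> "uy"
  "vrwnfk" -> "VRWNFK" -> "KFNWRV" -> "KF" -> "kf"
  "lkhxwxdew" -> "LKHXWXDEW" -> "WEDXWXHKL" -> "WE" -> "we"
  "znj" -> "ZNJ" -> "JNZ" -> "JN" -> "jn"
  "otvkijvwda" -> "OTVKIJVWDA" -> "ADWVJIKVTO" -> "AD" -> "ad"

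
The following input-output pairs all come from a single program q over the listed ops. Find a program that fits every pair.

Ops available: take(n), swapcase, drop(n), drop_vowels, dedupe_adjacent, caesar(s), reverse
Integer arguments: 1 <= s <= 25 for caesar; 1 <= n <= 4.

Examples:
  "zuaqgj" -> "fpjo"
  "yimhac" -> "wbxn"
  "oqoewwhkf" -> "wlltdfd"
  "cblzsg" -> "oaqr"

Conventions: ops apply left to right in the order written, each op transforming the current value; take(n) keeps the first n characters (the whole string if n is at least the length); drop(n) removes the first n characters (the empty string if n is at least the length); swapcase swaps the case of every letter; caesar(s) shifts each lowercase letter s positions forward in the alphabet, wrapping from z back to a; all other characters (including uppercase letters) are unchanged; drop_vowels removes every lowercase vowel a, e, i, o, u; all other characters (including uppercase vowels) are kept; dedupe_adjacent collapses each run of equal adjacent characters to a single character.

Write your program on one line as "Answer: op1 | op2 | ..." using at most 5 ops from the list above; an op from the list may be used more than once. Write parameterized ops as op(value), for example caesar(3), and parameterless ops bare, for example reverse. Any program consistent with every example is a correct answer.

caesar(1) | reverse | drop(2) | caesar(14)

Check, running the answer program on each example:
  "zuaqgj" -> "avbrhk" -> "khrbva" -> "rbva" -> "fpjo"
  "yimhac" -> "zjnibd" -> "dbinjz" -> "injz" -> "wbxn"
  "oqoewwhkf" -> "prpfxxilg" -> "glixxfprp" -> "ixxfprp" -> "wlltdfd"
  "cblzsg" -> "dcmath" -> "htamcd" -> "amcd" -> "oaqr"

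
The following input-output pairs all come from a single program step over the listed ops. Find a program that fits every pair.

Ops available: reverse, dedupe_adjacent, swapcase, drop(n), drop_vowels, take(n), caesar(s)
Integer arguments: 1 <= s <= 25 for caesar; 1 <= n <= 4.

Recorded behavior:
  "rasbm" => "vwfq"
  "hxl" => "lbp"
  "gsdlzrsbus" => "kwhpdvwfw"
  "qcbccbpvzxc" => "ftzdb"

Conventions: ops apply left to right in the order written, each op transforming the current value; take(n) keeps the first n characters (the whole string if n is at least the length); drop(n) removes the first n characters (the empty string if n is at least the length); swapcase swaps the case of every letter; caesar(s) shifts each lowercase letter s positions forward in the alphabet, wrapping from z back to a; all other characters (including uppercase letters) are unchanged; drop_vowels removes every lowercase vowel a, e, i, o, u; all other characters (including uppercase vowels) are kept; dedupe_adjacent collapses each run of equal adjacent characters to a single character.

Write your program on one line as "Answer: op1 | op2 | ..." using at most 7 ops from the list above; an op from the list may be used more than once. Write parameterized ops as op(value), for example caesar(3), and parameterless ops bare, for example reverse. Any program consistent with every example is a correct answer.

caesar(6) | dedupe_adjacent | drop_vowels | caesar(24) | dedupe_adjacent | drop_vowels

Check, running the answer program on each example:
  "rasbm" -> "xgyhs" -> "xgyhs" -> "xgyhs" -> "vewfq" -> "vewfq" -> "vwfq"
  "hxl" -> "ndr" -> "ndr" -> "ndr" -> "lbp" -> "lbp" -> "lbp"
  "gsdlzrsbus" -> "myjrfxyhay" -> "myjrfxyhay" -> "myjrfxyhy" -> "kwhpdvwfw" -> "kwhpdvwfw" -> "kwhpdvwfw"
  "qcbccbpvzxc" -> "wihiihvbfdi" -> "wihihvbfdi" -> "whhvbfd" -> "ufftzdb" -> "uftzdb" -> "ftzdb"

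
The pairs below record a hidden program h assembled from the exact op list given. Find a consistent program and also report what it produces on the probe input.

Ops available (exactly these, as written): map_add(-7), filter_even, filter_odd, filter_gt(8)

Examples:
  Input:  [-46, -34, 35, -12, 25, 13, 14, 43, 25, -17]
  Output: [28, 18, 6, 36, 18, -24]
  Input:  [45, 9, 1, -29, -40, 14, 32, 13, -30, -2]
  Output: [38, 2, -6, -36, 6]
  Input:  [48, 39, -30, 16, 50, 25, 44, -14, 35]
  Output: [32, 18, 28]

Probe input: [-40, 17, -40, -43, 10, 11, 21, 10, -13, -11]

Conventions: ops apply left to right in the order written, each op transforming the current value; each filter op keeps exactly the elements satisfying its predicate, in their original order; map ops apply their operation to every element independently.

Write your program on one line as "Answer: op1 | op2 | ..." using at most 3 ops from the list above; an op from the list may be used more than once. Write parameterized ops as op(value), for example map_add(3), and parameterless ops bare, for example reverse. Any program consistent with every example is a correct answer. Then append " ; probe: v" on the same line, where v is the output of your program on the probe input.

filter_odd | map_add(-7) ; probe: [10, -50, 4, 14, -20, -18]

Check, running the answer program on each example:
  [-46, -34, 35, -12, 25, 13, 14, 43, 25, -17] -> [35, 25, 13, 43, 25, -17] -> [28, 18, 6, 36, 18, -24]
  [45, 9, 1, -29, -40, 14, 32, 13, -30, -2] -> [45, 9, 1, -29, 13] -> [38, 2, -6, -36, 6]
  [48, 39, -30, 16, 50, 25, 44, -14, 35] -> [39, 25, 35] -> [32, 18, 28]
  probe: [-40, 17, -40, -43, 10, 11, 21, 10, -13, -11] -> [17, -43, 11, 21, -13, -11] -> [10, -50, 4, 14, -20, -18]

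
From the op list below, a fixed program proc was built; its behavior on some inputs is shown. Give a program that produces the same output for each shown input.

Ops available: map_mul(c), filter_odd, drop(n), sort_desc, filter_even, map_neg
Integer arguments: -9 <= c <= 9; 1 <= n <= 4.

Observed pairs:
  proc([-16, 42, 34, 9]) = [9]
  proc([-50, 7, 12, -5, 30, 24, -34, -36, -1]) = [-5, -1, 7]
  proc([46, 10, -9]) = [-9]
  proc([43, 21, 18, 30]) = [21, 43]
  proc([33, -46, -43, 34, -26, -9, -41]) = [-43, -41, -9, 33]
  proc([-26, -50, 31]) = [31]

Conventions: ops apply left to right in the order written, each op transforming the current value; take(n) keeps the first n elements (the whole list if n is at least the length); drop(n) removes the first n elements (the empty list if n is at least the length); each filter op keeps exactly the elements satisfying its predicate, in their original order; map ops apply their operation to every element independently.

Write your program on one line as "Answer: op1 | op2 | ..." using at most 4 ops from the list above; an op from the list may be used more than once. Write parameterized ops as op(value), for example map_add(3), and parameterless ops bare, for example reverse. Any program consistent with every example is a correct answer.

map_neg | sort_desc | filter_odd | map_neg

Check, running the answer program on each example:
  [-16, 42, 34, 9] -> [16, -42, -34, -9] -> [16, -9, -34, -42] -> [-9] -> [9]
  [-50, 7, 12, -5, 30, 24, -34, -36, -1] -> [50, -7, -12, 5, -30, -24, 34, 36, 1] -> [50, 36, 34, 5, 1, -7, -12, -24, -30] -> [5, 1, -7] -> [-5, -1, 7]
  [46, 10, -9] -> [-46, -10, 9] -> [9, -10, -46] -> [9] -> [-9]
  [43, 21, 18, 30] -> [-43, -21, -18, -30] -> [-18, -21, -30, -43] -> [-21, -43] -> [21, 43]
  [33, -46, -43, 34, -26, -9, -41] -> [-33, 46, 43, -34, 26, 9, 41] -> [46, 43, 41, 26, 9, -33, -34] -> [43, 41, 9, -33] -> [-43, -41, -9, 33]
  [-26, -50, 31] -> [26, 50, -31] -> [50, 26, -31] -> [-31] -> [31]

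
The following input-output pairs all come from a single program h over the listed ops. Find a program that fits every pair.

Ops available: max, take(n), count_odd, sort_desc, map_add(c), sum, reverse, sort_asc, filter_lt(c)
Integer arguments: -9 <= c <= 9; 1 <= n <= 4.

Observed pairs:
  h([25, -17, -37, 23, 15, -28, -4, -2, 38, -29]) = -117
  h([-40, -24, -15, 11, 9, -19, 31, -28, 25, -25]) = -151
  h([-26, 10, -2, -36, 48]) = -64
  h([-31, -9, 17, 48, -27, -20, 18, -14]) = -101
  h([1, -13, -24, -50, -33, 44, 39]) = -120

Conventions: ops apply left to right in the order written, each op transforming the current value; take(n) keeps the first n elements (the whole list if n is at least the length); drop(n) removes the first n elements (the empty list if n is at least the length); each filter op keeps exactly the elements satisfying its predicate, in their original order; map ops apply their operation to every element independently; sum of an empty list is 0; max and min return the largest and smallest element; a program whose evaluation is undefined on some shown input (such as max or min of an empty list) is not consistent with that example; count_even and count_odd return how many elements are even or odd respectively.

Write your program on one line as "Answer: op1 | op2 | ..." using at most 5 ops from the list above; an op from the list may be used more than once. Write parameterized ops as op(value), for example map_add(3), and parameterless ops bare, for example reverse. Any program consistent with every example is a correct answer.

filter_lt(-1) | sort_desc | reverse | sum

Check, running the answer program on each example:
  [25, -17, -37, 23, 15, -28, -4, -2, 38, -29] -> [-17, -37, -28, -4, -2, -29] -> [-2, -4, -17, -28, -29, -37] -> [-37, -29, -28, -17, -4, -2] -> -117
  [-40, -24, -15, 11, 9, -19, 31, -28, 25, -25] -> [-40, -24, -15, -19, -28, -25] -> [-15, -19, -24, -25, -28, -40] -> [-40, -28, -25, -24, -19, -15] -> -151
  [-26, 10, -2, -36, 48] -> [-26, -2, -36] -> [-2, -26, -36] -> [-36, -26, -2] -> -64
  [-31, -9, 17, 48, -27, -20, 18, -14] -> [-31, -9, -27, -20, -14] -> [-9, -14, -20, -27, -31] -> [-31, -27, -20, -14, -9] -> -101
  [1, -13, -24, -50, -33, 44, 39] -> [-13, -24, -50, -33] -> [-13, -24, -33, -50] -> [-50, -33, -24, -13] -> -120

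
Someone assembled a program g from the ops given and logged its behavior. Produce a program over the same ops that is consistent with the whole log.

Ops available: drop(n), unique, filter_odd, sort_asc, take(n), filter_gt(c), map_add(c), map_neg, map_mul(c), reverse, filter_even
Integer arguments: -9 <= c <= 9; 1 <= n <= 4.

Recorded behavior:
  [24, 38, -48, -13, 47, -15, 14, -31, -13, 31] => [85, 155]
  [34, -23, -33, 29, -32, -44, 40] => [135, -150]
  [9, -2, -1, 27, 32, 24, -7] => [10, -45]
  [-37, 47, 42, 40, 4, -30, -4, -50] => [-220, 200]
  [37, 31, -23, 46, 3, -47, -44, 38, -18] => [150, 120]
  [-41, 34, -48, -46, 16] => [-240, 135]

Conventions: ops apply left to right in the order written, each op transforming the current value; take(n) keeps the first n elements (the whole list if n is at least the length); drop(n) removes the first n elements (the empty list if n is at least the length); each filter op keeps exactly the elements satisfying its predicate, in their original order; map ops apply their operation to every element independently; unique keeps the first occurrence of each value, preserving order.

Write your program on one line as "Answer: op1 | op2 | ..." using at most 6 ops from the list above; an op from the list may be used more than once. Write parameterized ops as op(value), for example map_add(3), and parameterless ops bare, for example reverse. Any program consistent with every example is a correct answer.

unique | map_add(-7) | take(2) | map_mul(-5) | map_neg

Check, running the answer program on each example:
  [24, 38, -48, -13, 47, -15, 14, -31, -13, 31] -> [24, 38, -48, -13, 47, -15, 14, -31, 31] -> [17, 31, -55, -20, 40, -22, 7, -38, 24] -> [17, 31] -> [-85, -155] -> [85, 155]
  [34, -23, -33, 29, -32, -44, 40] -> [34, -23, -33, 29, -32, -44, 40] -> [27, -30, -40, 22, -39, -51, 33] -> [27, -30] -> [-135, 150] -> [135, -150]
  [9, -2, -1, 27, 32, 24, -7] -> [9, -2, -1, 27, 32, 24, -7] -> [2, -9, -8, 20, 25, 17, -14] -> [2, -9] -> [-10, 45] -> [10, -45]
  [-37, 47, 42, 40, 4, -30, -4, -50] -> [-37, 47, 42, 40, 4, -30, -4, -50] -> [-44, 40, 35, 33, -3, -37, -11, -57] -> [-44, 40] -> [220, -200] -> [-220, 200]
  [37, 31, -23, 46, 3, -47, -44, 38, -18] -> [37, 31, -23, 46, 3, -47, -44, 38, -18] -> [30, 24, -30, 39, -4, -54, -51, 31, -25] -> [30, 24] -> [-150, -120] -> [150, 120]
  [-41, 34, -48, -46, 16] -> [-41, 34, -48, -46, 16] -> [-48, 27, -55, -53, 9] -> [-48, 27] -> [240, -135] -> [-240, 135]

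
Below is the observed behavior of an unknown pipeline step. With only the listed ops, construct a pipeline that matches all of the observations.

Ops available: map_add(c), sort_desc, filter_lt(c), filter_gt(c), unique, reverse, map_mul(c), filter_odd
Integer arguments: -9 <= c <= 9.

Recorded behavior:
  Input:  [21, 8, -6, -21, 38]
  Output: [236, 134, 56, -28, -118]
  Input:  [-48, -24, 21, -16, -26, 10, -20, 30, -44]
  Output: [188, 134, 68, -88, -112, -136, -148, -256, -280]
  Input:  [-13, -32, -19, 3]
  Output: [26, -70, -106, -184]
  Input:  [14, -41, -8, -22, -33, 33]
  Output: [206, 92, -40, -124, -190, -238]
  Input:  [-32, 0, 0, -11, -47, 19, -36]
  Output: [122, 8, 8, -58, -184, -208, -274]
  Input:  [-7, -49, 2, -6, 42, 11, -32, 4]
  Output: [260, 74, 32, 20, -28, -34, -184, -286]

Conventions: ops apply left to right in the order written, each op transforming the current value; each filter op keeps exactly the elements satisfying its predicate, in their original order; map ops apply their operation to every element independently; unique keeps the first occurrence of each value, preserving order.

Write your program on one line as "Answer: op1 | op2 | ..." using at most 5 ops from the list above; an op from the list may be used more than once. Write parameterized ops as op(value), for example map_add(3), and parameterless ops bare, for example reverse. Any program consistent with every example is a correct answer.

reverse | map_add(1) | map_mul(6) | sort_desc | map_add(2)

Check, running the answer program on each example:
  [21, 8, -6, -21, 38] -> [38, -21, -6, 8, 21] -> [39, -20, -5, 9, 22] -> [234, -120, -30, 54, 132] -> [234, 132, 54, -30, -120] -> [236, 134, 56, -28, -118]
  [-48, -24, 21, -16, -26, 10, -20, 30, -44] -> [-44, 30, -20, 10, -26, -16, 21, -24, -48] -> [-43, 31, -19, 11, -25, -15, 22, -23, -47] -> [-258, 186, -114, 66, -150, -90, 132, -138, -282] -> [186, 132, 66, -90, -114, -138, -150, -258, -282] -> [188, 134, 68, -88, -112, -136, -148, -256, -280]
  [-13, -32, -19, 3] -> [3, -19, -32, -13] -> [4, -18, -31, -12] -> [24, -108, -186, -72] -> [24, -72, -108, -186] -> [26, -70, -106, -184]
  [14, -41, -8, -22, -33, 33] -> [33, -33, -22, -8, -41, 14] -> [34, -32, -21, -7, -40, 15] -> [204, -192, -126, -42, -240, 90] -> [204, 90, -42, -126, -192, -240] -> [206, 92, -40, -124, -190, -238]
  [-32, 0, 0, -11, -47, 19, -36] -> [-36, 19, -47, -11, 0, 0, -32] -> [-35, 20, -46, -10, 1, 1, -31] -> [-210, 120, -276, -60, 6, 6, -186] -> [120, 6, 6, -60, -186, -210, -276] -> [122, 8, 8, -58, -184, -208, -274]
  [-7, -49, 2, -6, 42, 11, -32, 4] -> [4, -32, 11, 42, -6, 2, -49, -7] -> [5, -31, 12, 43, -5, 3, -48, -6] -> [30, -186, 72, 258, -30, 18, -288, -36] -> [258, 72, 30, 18, -30, -36, -186, -288] -> [260, 74, 32, 20, -28, -34, -184, -286]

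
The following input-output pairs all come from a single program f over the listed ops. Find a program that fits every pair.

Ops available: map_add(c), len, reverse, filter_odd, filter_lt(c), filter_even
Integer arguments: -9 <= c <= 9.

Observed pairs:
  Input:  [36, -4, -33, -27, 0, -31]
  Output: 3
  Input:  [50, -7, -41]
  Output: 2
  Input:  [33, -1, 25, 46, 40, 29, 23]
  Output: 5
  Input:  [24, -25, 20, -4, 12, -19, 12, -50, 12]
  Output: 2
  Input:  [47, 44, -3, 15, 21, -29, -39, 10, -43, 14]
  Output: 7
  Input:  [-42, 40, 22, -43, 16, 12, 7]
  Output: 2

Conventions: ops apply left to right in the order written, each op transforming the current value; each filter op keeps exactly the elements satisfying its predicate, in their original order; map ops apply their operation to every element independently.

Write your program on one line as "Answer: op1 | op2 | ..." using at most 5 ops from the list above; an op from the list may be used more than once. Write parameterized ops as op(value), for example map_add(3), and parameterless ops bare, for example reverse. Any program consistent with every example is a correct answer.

reverse | filter_odd | map_add(-2) | reverse | len

Check, running the answer program on each example:
  [36, -4, -33, -27, 0, -31] -> [-31, 0, -27, -33, -4, 36] -> [-31, -27, -33] -> [-33, -29, -35] -> [-35, -29, -33] -> 3
  [50, -7, -41] -> [-41, -7, 50] -> [-41, -7] -> [-43, -9] -> [-9, -43] -> 2
  [33, -1, 25, 46, 40, 29, 23] -> [23, 29, 40, 46, 25, -1, 33] -> [23, 29, 25, -1, 33] -> [21, 27, 23, -3, 31] -> [31, -3, 23, 27, 21] -> 5
  [24, -25, 20, -4, 12, -19, 12, -50, 12] -> [12, -50, 12, -19, 12, -4, 20, -25, 24] -> [-19, -25] -> [-21, -27] -> [-27, -21] -> 2
  [47, 44, -3, 15, 21, -29, -39, 10, -43, 14] -> [14, -43, 10, -39, -29, 21, 15, -3, 44, 47] -> [-43, -39, -29, 21, 15, -3, 47] -> [-45, -41, -31, 19, 13, -5, 45] -> [45, -5, 13, 19, -31, -41, -45] -> 7
  [-42, 40, 22, -43, 16, 12, 7] -> [7, 12, 16, -43, 22, 40, -42] -> [7, -43] -> [5, -45] -> [-45, 5] -> 2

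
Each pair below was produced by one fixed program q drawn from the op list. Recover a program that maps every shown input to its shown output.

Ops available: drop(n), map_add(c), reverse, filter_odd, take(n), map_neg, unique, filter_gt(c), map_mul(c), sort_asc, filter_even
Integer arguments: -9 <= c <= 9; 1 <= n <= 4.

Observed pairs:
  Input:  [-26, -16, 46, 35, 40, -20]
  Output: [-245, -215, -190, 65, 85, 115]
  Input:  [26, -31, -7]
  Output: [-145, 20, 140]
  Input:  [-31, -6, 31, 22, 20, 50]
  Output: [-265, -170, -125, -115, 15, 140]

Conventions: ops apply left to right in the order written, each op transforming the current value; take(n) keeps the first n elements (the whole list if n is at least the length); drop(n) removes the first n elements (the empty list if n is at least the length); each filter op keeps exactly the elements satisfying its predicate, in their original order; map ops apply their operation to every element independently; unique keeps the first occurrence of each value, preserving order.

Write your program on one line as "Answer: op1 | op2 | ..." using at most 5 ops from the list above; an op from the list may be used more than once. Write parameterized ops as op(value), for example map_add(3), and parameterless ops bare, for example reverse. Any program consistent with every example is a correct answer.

sort_asc | map_neg | sort_asc | map_add(-3) | map_mul(5)

Check, running the answer program on each example:
  [-26, -16, 46, 35, 40, -20] -> [-26, -20, -16, 35, 40, 46] -> [26, 20, 16, -35, -40, -46] -> [-46, -40, -35, 16, 20, 26] -> [-49, -43, -38, 13, 17, 23] -> [-245, -215, -190, 65, 85, 115]
  [26, -31, -7] -> [-31, -7, 26] -> [31, 7, -26] -> [-26, 7, 31] -> [-29, 4, 28] -> [-145, 20, 140]
  [-31, -6, 31, 22, 20, 50] -> [-31, -6, 20, 22, 31, 50] -> [31, 6, -20, -22, -31, -50] -> [-50, -31, -22, -20, 6, 31] -> [-53, -34, -25, -23, 3, 28] -> [-265, -170, -125, -115, 15, 140]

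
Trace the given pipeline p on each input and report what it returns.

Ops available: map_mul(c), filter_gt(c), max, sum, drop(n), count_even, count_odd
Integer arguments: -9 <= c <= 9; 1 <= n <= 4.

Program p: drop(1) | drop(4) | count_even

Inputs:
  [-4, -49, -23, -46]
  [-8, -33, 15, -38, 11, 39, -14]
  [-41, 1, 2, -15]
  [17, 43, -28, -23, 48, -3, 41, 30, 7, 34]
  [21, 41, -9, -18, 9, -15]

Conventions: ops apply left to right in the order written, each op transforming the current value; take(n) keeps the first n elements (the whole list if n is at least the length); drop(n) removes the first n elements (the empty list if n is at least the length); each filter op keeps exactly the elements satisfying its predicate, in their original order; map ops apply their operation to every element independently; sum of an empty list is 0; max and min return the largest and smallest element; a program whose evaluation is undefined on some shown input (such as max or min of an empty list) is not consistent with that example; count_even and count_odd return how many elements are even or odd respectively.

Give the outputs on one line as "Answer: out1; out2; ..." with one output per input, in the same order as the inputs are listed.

Execution, op by op:
  [-4, -49, -23, -46] -> [-49, -23, -46] -> [] -> 0
  [-8, -33, 15, -38, 11, 39, -14] -> [-33, 15, -38, 11, 39, -14] -> [39, -14] -> 1
  [-41, 1, 2, -15] -> [1, 2, -15] -> [] -> 0
  [17, 43, -28, -23, 48, -3, 41, 30, 7, 34] -> [43, -28, -23, 48, -3, 41, 30, 7, 34] -> [-3, 41, 30, 7, 34] -> 2
  [21, 41, -9, -18, 9, -15] -> [41, -9, -18, 9, -15] -> [-15] -> 0

0; 1; 0; 2; 0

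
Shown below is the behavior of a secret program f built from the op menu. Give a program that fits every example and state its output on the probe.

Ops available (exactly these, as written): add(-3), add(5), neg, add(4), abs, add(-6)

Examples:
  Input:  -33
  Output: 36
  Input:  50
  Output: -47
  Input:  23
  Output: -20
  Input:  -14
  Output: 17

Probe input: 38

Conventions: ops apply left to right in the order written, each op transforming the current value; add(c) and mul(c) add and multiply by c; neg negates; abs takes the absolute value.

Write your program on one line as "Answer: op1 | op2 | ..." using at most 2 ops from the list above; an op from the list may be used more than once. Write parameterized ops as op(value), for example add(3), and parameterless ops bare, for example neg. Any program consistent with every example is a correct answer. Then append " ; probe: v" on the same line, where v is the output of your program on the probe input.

add(-3) | neg ; probe: -35

Check, running the answer program on each example:
  -33 -> -36 -> 36
  50 -> 47 -> -47
  23 -> 20 -> -20
  -14 -> -17 -> 17
  probe: 38 -> 35 -> -35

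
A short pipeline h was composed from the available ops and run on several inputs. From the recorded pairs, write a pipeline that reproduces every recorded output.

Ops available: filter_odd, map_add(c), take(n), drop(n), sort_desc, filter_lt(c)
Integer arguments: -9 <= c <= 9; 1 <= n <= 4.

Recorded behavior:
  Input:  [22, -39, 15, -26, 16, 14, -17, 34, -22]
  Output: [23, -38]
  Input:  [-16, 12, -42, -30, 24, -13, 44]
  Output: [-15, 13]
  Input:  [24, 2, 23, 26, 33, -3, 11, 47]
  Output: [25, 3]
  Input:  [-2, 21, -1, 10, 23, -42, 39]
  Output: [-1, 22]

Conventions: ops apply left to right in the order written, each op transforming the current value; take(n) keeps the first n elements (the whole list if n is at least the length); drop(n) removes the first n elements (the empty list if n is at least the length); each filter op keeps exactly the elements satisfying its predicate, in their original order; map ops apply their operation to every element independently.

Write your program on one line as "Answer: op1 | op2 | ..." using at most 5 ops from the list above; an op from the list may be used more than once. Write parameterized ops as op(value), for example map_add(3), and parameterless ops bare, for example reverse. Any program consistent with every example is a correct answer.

map_add(-4) | map_add(5) | take(3) | take(2)

Check, running the answer program on each example:
  [22, -39, 15, -26, 16, 14, -17, 34, -22] -> [18, -43, 11, -30, 12, 10, -21, 30, -26] -> [23, -38, 16, -25, 17, 15, -16, 35, -21] -> [23, -38, 16] -> [23, -38]
  [-16, 12, -42, -30, 24, -13, 44] -> [-20, 8, -46, -34, 20, -17, 40] -> [-15, 13, -41, -29, 25, -12, 45] -> [-15, 13, -41] -> [-15, 13]
  [24, 2, 23, 26, 33, -3, 11, 47] -> [20, -2, 19, 22, 29, -7, 7, 43] -> [25, 3, 24, 27, 34, -2, 12, 48] -> [25, 3, 24] -> [25, 3]
  [-2, 21, -1, 10, 23, -42, 39] -> [-6, 17, -5, 6, 19, -46, 35] -> [-1, 22, 0, 11, 24, -41, 40] -> [-1, 22, 0] -> [-1, 22]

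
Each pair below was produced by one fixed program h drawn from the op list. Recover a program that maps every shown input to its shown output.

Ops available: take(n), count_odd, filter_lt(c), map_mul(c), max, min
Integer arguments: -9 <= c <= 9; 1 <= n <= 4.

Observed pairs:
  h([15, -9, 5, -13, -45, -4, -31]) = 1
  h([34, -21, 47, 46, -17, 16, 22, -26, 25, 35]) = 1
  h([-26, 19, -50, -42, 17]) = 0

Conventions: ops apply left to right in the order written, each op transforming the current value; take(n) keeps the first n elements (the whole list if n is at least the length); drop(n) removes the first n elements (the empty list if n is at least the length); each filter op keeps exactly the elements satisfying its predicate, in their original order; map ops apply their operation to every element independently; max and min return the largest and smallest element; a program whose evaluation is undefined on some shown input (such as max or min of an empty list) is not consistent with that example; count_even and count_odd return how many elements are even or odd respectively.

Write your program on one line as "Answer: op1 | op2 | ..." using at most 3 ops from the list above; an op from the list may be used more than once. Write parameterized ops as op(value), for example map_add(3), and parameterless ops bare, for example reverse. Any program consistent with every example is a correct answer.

take(4) | filter_lt(-9) | count_odd

Check, running the answer program on each example:
  [15, -9, 5, -13, -45, -4, -31] -> [15, -9, 5, -13] -> [-13] -> 1
  [34, -21, 47, 46, -17, 16, 22, -26, 25, 35] -> [34, -21, 47, 46] -> [-21] -> 1
  [-26, 19, -50, -42, 17] -> [-26, 19, -50, -42] -> [-26, -50, -42] -> 0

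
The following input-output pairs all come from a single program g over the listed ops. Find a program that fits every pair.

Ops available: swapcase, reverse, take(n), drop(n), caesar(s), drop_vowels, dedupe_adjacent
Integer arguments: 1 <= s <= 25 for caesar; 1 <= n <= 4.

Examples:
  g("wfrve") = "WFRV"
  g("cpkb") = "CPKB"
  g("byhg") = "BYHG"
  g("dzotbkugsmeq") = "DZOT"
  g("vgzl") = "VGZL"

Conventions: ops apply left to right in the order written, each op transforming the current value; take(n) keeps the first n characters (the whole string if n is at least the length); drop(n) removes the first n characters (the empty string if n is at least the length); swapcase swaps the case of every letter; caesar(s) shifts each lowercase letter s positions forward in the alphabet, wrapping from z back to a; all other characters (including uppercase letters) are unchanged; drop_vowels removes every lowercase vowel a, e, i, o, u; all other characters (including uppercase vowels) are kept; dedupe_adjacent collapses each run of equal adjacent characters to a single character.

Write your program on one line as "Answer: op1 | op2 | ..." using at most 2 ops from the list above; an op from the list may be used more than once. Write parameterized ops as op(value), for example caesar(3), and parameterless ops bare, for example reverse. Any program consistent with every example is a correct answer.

swapcase | take(4)

Check, running the answer program on each example:
  "wfrve" -> "WFRVE" -> "WFRV"
  "cpkb" -> "CPKB" -> "CPKB"
  "byhg" -> "BYHG" -> "BYHG"
  "dzotbkugsmeq" -> "DZOTBKUGSMEQ" -> "DZOT"
  "vgzl" -> "VGZL" -> "VGZL"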